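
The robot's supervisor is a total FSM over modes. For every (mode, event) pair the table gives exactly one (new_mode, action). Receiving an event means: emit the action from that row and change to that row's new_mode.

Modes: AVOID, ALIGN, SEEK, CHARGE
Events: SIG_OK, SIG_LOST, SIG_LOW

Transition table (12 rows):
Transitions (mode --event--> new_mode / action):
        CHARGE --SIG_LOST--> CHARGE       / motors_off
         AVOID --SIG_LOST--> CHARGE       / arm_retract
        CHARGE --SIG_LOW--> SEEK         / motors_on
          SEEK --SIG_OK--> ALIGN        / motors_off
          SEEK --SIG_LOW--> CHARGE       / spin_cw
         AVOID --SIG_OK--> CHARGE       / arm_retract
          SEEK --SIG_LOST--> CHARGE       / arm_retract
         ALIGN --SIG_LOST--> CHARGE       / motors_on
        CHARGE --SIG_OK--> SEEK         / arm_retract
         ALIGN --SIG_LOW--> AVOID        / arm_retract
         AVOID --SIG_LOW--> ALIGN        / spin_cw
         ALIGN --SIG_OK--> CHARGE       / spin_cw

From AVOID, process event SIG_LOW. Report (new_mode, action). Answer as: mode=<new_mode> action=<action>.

mode=ALIGN action=spin_cw

current mode = AVOID; filter table to that mode:
  (AVOID, SIG_LOST) → (CHARGE, arm_retract)
  (AVOID, SIG_OK) → (CHARGE, arm_retract)
  (AVOID, SIG_LOW) → (ALIGN, spin_cw)  ← event matches
event = SIG_LOW selects (ALIGN, spin_cw)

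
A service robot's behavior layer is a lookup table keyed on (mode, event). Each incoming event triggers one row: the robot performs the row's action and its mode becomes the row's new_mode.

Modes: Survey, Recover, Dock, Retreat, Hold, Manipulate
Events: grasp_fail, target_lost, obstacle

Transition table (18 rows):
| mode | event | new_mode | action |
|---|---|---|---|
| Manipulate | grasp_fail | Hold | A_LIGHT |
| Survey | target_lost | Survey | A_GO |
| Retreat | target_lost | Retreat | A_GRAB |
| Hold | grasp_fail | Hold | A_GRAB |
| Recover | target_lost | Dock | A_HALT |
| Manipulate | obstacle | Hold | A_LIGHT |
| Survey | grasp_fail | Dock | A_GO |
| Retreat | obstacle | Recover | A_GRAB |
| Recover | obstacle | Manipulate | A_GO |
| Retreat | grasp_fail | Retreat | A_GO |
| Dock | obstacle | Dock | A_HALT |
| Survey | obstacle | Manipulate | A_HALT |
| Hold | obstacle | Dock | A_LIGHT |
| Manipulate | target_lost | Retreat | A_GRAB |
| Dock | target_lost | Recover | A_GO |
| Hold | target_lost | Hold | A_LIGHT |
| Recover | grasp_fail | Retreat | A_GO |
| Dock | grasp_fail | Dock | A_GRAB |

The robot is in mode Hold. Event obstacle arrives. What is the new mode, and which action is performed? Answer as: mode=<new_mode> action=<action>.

current mode = Hold; filter table to that mode:
  (Hold, grasp_fail) → (Hold, A_GRAB)
  (Hold, obstacle) → (Dock, A_LIGHT)  ← event matches
  (Hold, target_lost) → (Hold, A_LIGHT)
event = obstacle selects (Dock, A_LIGHT)

mode=Dock action=A_LIGHT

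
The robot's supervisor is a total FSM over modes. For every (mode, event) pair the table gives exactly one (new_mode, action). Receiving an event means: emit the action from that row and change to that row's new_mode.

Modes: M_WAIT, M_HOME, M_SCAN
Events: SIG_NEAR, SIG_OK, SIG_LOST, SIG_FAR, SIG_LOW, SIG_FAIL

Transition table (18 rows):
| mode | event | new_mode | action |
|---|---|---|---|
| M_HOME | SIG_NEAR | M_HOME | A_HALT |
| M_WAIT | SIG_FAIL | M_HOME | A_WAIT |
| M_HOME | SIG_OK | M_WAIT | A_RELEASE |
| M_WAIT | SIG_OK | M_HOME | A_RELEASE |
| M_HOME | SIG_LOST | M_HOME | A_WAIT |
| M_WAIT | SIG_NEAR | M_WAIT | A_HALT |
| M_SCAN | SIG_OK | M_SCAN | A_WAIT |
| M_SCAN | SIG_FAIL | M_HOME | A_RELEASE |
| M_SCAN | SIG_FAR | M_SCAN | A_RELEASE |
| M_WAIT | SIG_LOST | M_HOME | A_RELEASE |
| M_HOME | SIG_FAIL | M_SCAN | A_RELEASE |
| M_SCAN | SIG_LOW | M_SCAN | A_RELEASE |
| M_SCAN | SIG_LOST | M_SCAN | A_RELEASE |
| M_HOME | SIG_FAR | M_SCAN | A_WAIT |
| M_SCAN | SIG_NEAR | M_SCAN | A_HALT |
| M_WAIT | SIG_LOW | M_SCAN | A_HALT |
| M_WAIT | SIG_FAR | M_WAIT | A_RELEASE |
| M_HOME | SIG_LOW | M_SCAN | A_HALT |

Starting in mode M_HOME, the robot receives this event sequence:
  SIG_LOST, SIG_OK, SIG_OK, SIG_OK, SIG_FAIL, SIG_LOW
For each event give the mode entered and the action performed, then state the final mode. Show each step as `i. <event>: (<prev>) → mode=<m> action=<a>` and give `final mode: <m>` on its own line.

1. SIG_LOST: (M_HOME) → mode=M_HOME action=A_WAIT
2. SIG_OK: (M_HOME) → mode=M_WAIT action=A_RELEASE
3. SIG_OK: (M_WAIT) → mode=M_HOME action=A_RELEASE
4. SIG_OK: (M_HOME) → mode=M_WAIT action=A_RELEASE
5. SIG_FAIL: (M_WAIT) → mode=M_HOME action=A_WAIT
6. SIG_LOW: (M_HOME) → mode=M_SCAN action=A_HALT

final mode: M_SCAN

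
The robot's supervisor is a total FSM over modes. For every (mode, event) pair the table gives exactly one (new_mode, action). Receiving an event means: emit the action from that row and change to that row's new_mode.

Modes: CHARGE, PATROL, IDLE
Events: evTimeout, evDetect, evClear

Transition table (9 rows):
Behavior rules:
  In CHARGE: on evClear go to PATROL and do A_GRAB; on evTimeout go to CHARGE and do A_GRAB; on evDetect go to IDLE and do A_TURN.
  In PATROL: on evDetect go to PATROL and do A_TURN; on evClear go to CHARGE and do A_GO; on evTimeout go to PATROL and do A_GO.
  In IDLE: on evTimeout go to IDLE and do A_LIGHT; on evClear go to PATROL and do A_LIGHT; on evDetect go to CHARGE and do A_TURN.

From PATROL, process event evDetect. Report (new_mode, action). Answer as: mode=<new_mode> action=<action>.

current mode = PATROL; filter table to that mode:
  (PATROL, evDetect) → (PATROL, A_TURN)  ← event matches
  (PATROL, evClear) → (CHARGE, A_GO)
  (PATROL, evTimeout) → (PATROL, A_GO)
event = evDetect selects (PATROL, A_TURN)

mode=PATROL action=A_TURN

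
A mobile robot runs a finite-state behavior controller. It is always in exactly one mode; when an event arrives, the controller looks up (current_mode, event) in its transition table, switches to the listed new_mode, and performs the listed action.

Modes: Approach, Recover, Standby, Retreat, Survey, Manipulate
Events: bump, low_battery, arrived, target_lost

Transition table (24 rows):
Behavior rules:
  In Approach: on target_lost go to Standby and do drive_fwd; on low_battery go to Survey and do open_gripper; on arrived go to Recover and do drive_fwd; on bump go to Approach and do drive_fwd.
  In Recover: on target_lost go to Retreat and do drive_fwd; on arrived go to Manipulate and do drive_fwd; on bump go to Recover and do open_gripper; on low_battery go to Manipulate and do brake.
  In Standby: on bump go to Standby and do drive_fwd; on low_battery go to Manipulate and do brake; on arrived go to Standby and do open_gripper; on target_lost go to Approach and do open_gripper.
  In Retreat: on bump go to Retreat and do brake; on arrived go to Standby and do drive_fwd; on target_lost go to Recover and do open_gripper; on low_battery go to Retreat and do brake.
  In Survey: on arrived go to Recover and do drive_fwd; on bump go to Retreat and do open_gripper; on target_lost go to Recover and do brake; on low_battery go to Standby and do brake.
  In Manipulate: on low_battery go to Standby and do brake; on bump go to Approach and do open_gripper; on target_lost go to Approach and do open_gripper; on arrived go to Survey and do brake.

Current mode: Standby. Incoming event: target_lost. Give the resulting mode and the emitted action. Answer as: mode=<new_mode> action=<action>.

mode=Approach action=open_gripper

current mode = Standby; filter table to that mode:
  (Standby, bump) → (Standby, drive_fwd)
  (Standby, low_battery) → (Manipulate, brake)
  (Standby, arrived) → (Standby, open_gripper)
  (Standby, target_lost) → (Approach, open_gripper)  ← event matches
event = target_lost selects (Approach, open_gripper)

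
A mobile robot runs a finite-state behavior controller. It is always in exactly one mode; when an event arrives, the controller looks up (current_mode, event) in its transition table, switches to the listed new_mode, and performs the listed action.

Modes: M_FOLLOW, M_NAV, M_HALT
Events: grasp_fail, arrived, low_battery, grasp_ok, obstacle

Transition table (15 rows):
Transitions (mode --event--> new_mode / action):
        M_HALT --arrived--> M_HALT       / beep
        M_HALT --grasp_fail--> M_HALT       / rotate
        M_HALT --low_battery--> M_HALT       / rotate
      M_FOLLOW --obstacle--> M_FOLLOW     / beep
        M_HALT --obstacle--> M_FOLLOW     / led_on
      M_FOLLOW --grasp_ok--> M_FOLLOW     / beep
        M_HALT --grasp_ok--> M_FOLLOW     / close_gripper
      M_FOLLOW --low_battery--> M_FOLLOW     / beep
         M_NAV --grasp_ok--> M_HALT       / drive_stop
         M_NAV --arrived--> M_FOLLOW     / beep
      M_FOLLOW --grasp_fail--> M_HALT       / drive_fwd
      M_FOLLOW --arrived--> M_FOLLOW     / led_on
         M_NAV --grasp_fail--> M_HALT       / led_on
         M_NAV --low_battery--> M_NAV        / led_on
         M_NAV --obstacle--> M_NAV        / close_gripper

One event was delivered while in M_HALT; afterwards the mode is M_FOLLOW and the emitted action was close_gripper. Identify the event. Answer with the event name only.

try grasp_fail: (M_HALT, grasp_fail) → (M_HALT, rotate)
try arrived: (M_HALT, arrived) → (M_HALT, beep)
try low_battery: (M_HALT, low_battery) → (M_HALT, rotate)
try grasp_ok: (M_HALT, grasp_ok) → (M_FOLLOW, close_gripper)  ← matches
try obstacle: (M_HALT, obstacle) → (M_FOLLOW, led_on)

grasp_ok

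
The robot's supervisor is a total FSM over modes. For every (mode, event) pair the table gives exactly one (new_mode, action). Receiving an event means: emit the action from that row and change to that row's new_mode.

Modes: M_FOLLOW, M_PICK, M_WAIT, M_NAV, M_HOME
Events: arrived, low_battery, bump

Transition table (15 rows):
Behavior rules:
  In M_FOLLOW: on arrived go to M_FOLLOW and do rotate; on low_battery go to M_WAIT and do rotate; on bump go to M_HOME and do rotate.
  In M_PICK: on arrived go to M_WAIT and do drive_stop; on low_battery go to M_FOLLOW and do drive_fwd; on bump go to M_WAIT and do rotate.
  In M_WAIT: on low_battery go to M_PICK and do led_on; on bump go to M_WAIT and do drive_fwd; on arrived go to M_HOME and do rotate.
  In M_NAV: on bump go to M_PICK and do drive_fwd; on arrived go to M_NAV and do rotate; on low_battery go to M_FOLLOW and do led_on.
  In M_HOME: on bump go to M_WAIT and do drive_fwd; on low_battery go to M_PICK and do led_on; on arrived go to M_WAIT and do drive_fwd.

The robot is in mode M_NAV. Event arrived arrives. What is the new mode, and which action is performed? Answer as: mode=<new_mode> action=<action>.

mode=M_NAV action=rotate

current mode = M_NAV; filter table to that mode:
  (M_NAV, bump) → (M_PICK, drive_fwd)
  (M_NAV, arrived) → (M_NAV, rotate)  ← event matches
  (M_NAV, low_battery) → (M_FOLLOW, led_on)
event = arrived selects (M_NAV, rotate)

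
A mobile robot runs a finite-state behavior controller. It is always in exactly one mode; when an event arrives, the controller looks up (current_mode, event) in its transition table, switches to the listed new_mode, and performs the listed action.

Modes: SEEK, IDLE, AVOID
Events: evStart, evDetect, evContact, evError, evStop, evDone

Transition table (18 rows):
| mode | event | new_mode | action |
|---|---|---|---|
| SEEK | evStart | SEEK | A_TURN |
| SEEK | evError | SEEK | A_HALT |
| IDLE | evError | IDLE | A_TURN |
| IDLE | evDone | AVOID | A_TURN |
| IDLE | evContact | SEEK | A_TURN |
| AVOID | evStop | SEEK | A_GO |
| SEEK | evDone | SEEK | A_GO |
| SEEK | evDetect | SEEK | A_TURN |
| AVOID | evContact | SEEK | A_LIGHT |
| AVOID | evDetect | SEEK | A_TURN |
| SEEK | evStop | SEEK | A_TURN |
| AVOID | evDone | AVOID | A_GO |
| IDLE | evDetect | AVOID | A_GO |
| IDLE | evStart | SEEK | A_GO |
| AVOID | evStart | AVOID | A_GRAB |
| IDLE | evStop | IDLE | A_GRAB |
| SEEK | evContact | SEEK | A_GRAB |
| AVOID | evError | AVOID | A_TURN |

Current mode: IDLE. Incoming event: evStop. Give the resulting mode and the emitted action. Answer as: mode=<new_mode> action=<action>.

current mode = IDLE; filter table to that mode:
  (IDLE, evError) → (IDLE, A_TURN)
  (IDLE, evDone) → (AVOID, A_TURN)
  (IDLE, evContact) → (SEEK, A_TURN)
  (IDLE, evDetect) → (AVOID, A_GO)
  (IDLE, evStart) → (SEEK, A_GO)
  (IDLE, evStop) → (IDLE, A_GRAB)  ← event matches
event = evStop selects (IDLE, A_GRAB)

mode=IDLE action=A_GRAB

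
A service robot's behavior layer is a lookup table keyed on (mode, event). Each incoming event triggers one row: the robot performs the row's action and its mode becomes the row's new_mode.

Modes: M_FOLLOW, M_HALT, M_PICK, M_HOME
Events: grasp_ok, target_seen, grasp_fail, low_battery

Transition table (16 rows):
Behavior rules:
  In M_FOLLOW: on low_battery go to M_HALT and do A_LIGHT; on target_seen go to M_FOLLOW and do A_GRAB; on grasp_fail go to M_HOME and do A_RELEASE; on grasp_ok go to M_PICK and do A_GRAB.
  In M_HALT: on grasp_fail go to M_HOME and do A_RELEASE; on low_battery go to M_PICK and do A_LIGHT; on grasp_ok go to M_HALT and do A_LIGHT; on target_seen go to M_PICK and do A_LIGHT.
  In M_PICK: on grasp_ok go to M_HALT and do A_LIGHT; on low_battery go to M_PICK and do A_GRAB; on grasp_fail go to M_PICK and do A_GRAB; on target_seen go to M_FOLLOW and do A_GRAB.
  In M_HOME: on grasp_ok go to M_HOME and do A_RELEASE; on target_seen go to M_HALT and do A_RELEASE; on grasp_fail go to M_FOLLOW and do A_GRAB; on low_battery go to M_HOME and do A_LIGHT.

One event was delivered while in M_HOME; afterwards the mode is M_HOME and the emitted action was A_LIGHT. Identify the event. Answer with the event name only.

try grasp_ok: (M_HOME, grasp_ok) → (M_HOME, A_RELEASE)
try target_seen: (M_HOME, target_seen) → (M_HALT, A_RELEASE)
try grasp_fail: (M_HOME, grasp_fail) → (M_FOLLOW, A_GRAB)
try low_battery: (M_HOME, low_battery) → (M_HOME, A_LIGHT)  ← matches

low_battery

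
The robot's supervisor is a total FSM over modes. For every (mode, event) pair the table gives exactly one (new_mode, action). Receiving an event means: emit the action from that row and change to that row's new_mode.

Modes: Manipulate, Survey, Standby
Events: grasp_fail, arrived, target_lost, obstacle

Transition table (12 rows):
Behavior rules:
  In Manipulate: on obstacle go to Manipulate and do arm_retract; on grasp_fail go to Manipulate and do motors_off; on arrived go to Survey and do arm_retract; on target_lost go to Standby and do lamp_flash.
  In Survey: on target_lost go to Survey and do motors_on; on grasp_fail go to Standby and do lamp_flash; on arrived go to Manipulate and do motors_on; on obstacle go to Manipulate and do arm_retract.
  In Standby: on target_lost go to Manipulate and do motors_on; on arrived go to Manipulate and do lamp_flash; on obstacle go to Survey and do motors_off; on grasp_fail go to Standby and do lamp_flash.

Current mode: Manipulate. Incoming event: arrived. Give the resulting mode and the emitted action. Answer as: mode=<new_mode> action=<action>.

mode=Survey action=arm_retract

current mode = Manipulate; filter table to that mode:
  (Manipulate, obstacle) → (Manipulate, arm_retract)
  (Manipulate, grasp_fail) → (Manipulate, motors_off)
  (Manipulate, arrived) → (Survey, arm_retract)  ← event matches
  (Manipulate, target_lost) → (Standby, lamp_flash)
event = arrived selects (Survey, arm_retract)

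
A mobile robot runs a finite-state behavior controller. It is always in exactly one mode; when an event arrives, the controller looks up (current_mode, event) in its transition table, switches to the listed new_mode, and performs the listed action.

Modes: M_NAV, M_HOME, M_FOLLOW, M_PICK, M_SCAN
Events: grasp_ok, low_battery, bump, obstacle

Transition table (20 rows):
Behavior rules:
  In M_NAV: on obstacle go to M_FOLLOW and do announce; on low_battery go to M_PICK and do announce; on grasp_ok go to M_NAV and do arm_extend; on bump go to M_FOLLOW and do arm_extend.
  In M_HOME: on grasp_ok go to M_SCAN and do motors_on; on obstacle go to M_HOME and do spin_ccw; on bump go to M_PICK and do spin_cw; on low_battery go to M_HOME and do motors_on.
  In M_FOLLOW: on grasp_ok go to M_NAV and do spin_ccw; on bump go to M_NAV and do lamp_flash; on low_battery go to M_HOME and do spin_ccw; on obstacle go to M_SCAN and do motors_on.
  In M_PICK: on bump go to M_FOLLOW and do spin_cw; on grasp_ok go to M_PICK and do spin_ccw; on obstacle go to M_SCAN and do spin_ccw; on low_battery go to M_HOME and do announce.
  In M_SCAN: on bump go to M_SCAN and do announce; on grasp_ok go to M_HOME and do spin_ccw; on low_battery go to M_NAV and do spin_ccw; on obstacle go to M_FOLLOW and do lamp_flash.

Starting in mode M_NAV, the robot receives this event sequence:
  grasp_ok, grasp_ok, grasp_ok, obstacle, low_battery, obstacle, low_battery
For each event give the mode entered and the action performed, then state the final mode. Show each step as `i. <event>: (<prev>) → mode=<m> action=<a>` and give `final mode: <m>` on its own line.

1. grasp_ok: (M_NAV) → mode=M_NAV action=arm_extend
2. grasp_ok: (M_NAV) → mode=M_NAV action=arm_extend
3. grasp_ok: (M_NAV) → mode=M_NAV action=arm_extend
4. obstacle: (M_NAV) → mode=M_FOLLOW action=announce
5. low_battery: (M_FOLLOW) → mode=M_HOME action=spin_ccw
6. obstacle: (M_HOME) → mode=M_HOME action=spin_ccw
7. low_battery: (M_HOME) → mode=M_HOME action=motors_on

final mode: M_HOME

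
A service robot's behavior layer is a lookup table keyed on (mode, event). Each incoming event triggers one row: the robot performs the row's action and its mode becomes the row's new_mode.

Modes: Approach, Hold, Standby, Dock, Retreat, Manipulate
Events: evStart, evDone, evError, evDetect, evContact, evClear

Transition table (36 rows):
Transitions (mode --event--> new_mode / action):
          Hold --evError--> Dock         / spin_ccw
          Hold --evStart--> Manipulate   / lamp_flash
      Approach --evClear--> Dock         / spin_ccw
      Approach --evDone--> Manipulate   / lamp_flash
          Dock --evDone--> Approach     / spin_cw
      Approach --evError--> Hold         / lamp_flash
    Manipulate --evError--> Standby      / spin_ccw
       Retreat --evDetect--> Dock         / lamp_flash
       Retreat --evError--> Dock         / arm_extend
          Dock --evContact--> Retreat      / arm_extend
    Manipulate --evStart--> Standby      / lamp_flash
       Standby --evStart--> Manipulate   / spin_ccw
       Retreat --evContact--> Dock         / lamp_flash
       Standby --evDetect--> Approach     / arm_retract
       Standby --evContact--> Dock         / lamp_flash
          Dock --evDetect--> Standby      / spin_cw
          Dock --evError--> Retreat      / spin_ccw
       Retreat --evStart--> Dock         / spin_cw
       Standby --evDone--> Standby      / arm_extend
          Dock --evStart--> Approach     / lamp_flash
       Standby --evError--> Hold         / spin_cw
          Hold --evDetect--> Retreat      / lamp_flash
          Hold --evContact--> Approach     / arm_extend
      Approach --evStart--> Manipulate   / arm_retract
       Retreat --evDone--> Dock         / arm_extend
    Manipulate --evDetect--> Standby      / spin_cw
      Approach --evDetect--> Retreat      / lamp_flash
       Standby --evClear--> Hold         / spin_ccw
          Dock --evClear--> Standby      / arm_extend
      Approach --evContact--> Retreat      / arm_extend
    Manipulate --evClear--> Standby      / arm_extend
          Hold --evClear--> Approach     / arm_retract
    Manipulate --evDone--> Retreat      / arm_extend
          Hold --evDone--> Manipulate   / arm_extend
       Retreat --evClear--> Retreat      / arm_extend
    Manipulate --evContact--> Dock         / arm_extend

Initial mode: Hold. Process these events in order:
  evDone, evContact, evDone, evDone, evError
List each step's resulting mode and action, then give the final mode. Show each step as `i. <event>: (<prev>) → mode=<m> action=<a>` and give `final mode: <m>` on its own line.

1. evDone: (Hold) → mode=Manipulate action=arm_extend
2. evContact: (Manipulate) → mode=Dock action=arm_extend
3. evDone: (Dock) → mode=Approach action=spin_cw
4. evDone: (Approach) → mode=Manipulate action=lamp_flash
5. evError: (Manipulate) → mode=Standby action=spin_ccw

final mode: Standby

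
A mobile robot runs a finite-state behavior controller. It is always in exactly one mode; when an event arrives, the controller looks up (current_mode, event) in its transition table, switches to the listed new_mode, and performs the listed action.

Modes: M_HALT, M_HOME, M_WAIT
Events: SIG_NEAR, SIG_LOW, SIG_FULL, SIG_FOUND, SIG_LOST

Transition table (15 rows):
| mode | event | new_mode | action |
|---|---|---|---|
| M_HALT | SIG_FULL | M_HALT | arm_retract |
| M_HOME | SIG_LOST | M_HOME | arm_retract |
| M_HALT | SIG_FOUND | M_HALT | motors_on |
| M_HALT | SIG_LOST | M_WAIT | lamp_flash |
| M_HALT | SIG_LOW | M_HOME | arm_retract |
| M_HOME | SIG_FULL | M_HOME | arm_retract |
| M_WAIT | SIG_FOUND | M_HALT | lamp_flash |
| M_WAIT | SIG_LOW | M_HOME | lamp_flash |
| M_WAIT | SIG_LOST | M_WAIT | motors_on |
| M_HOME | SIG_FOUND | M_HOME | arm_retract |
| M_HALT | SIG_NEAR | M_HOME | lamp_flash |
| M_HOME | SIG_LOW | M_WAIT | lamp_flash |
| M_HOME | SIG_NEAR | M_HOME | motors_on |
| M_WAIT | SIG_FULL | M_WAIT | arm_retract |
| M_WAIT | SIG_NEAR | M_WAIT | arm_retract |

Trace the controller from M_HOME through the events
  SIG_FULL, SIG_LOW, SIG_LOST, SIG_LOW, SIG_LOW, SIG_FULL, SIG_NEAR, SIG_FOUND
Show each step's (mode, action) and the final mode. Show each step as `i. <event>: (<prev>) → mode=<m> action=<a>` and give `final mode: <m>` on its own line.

1. SIG_FULL: (M_HOME) → mode=M_HOME action=arm_retract
2. SIG_LOW: (M_HOME) → mode=M_WAIT action=lamp_flash
3. SIG_LOST: (M_WAIT) → mode=M_WAIT action=motors_on
4. SIG_LOW: (M_WAIT) → mode=M_HOME action=lamp_flash
5. SIG_LOW: (M_HOME) → mode=M_WAIT action=lamp_flash
6. SIG_FULL: (M_WAIT) → mode=M_WAIT action=arm_retract
7. SIG_NEAR: (M_WAIT) → mode=M_WAIT action=arm_retract
8. SIG_FOUND: (M_WAIT) → mode=M_HALT action=lamp_flash

final mode: M_HALT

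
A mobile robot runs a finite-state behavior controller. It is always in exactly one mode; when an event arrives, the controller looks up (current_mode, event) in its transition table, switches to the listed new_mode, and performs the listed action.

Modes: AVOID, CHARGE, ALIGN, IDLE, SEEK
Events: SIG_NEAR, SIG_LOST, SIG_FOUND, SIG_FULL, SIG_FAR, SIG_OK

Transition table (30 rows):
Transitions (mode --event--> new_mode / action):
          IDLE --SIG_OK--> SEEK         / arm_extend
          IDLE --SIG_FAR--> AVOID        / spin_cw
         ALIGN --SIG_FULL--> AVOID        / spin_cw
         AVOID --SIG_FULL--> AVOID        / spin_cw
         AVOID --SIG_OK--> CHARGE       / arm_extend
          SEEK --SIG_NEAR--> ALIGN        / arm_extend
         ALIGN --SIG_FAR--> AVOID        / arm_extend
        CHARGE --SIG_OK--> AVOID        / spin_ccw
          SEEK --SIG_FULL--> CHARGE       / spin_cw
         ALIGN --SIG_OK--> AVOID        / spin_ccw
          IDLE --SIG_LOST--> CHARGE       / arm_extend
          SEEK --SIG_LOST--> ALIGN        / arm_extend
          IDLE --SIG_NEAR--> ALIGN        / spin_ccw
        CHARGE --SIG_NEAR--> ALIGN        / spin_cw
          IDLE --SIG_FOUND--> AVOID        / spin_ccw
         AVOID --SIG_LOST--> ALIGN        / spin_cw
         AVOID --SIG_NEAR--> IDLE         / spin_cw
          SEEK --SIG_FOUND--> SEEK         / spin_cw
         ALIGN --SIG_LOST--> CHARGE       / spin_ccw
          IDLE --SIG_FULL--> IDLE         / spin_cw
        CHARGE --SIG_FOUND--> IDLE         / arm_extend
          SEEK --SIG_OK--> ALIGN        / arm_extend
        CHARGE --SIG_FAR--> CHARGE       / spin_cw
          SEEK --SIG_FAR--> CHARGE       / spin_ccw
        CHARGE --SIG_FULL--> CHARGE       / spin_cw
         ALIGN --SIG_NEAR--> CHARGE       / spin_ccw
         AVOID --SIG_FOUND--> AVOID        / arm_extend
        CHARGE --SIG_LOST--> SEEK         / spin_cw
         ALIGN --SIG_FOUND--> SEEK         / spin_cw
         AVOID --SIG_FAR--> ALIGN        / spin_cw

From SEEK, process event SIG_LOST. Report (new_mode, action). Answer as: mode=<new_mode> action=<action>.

current mode = SEEK; filter table to that mode:
  (SEEK, SIG_NEAR) → (ALIGN, arm_extend)
  (SEEK, SIG_FULL) → (CHARGE, spin_cw)
  (SEEK, SIG_LOST) → (ALIGN, arm_extend)  ← event matches
  (SEEK, SIG_FOUND) → (SEEK, spin_cw)
  (SEEK, SIG_OK) → (ALIGN, arm_extend)
  (SEEK, SIG_FAR) → (CHARGE, spin_ccw)
event = SIG_LOST selects (ALIGN, arm_extend)

mode=ALIGN action=arm_extend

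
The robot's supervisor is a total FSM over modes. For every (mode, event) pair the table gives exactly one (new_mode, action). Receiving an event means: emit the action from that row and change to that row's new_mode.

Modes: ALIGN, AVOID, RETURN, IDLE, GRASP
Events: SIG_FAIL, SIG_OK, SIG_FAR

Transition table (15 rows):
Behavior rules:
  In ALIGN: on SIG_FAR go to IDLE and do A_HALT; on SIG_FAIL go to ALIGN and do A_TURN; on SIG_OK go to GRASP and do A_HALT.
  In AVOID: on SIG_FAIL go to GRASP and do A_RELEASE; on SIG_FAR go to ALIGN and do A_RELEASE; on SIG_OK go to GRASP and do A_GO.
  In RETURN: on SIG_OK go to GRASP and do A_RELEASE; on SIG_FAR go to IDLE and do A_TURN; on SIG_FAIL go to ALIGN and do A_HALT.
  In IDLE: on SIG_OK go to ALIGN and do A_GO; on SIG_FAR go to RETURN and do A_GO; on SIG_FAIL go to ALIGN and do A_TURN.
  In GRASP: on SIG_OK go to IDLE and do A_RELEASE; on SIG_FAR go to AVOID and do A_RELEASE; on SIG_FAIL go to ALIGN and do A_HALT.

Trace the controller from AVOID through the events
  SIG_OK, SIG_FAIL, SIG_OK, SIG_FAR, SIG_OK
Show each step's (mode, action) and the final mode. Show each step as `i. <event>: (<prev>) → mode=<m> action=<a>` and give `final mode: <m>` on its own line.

final mode: GRASP

1. SIG_OK: (AVOID) → mode=GRASP action=A_GO
2. SIG_FAIL: (GRASP) → mode=ALIGN action=A_HALT
3. SIG_OK: (ALIGN) → mode=GRASP action=A_HALT
4. SIG_FAR: (GRASP) → mode=AVOID action=A_RELEASE
5. SIG_OK: (AVOID) → mode=GRASP action=A_GO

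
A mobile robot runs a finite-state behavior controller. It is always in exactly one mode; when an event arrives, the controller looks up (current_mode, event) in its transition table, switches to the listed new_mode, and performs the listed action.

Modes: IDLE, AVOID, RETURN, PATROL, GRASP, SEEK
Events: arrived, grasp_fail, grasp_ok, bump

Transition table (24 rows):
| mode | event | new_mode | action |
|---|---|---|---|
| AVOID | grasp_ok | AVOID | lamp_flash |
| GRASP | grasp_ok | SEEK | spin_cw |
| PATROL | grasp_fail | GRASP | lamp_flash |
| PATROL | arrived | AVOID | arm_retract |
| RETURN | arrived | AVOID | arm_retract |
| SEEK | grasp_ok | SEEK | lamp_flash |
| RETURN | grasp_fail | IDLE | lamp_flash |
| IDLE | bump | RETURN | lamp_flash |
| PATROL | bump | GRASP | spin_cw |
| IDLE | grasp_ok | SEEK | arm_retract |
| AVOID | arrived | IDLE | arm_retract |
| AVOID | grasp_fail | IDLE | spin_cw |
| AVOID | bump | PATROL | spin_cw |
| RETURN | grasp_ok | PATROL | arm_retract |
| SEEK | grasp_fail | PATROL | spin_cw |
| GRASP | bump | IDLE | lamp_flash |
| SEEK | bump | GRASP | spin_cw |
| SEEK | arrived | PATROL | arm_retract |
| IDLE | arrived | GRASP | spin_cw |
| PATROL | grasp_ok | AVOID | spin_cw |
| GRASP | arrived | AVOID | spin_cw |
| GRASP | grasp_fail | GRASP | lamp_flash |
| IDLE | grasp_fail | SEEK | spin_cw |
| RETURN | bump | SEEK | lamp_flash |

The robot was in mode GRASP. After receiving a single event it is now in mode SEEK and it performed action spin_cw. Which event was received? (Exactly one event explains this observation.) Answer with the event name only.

try arrived: (GRASP, arrived) → (AVOID, spin_cw)
try grasp_fail: (GRASP, grasp_fail) → (GRASP, lamp_flash)
try grasp_ok: (GRASP, grasp_ok) → (SEEK, spin_cw)  ← matches
try bump: (GRASP, bump) → (IDLE, lamp_flash)

grasp_ok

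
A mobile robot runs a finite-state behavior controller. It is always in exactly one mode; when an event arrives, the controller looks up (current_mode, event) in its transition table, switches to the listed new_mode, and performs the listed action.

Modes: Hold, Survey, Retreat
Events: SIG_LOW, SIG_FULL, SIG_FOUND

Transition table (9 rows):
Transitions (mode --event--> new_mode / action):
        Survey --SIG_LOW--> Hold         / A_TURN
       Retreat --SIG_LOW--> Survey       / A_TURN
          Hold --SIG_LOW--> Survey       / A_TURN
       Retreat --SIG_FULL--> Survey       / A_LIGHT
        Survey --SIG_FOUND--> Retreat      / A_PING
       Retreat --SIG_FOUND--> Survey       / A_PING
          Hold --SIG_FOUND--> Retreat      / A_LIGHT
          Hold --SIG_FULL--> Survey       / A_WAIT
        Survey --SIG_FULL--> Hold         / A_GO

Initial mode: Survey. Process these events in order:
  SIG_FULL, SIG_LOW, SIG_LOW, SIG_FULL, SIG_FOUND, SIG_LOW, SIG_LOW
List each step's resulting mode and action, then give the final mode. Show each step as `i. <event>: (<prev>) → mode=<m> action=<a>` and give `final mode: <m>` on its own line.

final mode: Hold

1. SIG_FULL: (Survey) → mode=Hold action=A_GO
2. SIG_LOW: (Hold) → mode=Survey action=A_TURN
3. SIG_LOW: (Survey) → mode=Hold action=A_TURN
4. SIG_FULL: (Hold) → mode=Survey action=A_WAIT
5. SIG_FOUND: (Survey) → mode=Retreat action=A_PING
6. SIG_LOW: (Retreat) → mode=Survey action=A_TURN
7. SIG_LOW: (Survey) → mode=Hold action=A_TURN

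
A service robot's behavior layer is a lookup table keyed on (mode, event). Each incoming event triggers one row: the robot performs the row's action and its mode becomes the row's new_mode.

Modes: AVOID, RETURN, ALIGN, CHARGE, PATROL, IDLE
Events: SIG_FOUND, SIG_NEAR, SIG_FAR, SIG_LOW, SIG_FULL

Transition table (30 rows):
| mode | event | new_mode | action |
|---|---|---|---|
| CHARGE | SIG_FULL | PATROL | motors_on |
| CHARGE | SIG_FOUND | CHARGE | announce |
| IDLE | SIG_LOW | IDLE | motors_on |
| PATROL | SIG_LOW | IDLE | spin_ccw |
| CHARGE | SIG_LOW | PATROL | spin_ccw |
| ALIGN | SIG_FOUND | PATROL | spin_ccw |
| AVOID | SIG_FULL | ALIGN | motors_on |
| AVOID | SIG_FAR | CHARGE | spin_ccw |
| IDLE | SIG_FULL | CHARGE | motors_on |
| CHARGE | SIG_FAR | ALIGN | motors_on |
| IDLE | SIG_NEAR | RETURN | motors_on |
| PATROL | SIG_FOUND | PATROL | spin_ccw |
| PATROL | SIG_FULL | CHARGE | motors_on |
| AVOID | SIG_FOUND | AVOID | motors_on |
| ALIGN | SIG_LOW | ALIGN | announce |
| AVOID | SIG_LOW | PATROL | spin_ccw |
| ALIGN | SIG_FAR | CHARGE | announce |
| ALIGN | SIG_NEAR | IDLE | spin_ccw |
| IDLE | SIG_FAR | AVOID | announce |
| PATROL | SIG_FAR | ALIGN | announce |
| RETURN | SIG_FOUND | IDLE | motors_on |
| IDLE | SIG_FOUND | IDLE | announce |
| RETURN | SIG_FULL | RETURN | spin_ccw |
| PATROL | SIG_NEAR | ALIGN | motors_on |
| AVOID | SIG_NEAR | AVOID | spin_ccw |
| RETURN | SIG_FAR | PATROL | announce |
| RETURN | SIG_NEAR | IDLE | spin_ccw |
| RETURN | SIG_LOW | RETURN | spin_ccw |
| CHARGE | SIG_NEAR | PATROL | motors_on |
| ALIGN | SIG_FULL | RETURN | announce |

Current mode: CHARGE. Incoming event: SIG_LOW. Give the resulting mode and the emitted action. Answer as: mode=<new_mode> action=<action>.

mode=PATROL action=spin_ccw

current mode = CHARGE; filter table to that mode:
  (CHARGE, SIG_FULL) → (PATROL, motors_on)
  (CHARGE, SIG_FOUND) → (CHARGE, announce)
  (CHARGE, SIG_LOW) → (PATROL, spin_ccw)  ← event matches
  (CHARGE, SIG_FAR) → (ALIGN, motors_on)
  (CHARGE, SIG_NEAR) → (PATROL, motors_on)
event = SIG_LOW selects (PATROL, spin_ccw)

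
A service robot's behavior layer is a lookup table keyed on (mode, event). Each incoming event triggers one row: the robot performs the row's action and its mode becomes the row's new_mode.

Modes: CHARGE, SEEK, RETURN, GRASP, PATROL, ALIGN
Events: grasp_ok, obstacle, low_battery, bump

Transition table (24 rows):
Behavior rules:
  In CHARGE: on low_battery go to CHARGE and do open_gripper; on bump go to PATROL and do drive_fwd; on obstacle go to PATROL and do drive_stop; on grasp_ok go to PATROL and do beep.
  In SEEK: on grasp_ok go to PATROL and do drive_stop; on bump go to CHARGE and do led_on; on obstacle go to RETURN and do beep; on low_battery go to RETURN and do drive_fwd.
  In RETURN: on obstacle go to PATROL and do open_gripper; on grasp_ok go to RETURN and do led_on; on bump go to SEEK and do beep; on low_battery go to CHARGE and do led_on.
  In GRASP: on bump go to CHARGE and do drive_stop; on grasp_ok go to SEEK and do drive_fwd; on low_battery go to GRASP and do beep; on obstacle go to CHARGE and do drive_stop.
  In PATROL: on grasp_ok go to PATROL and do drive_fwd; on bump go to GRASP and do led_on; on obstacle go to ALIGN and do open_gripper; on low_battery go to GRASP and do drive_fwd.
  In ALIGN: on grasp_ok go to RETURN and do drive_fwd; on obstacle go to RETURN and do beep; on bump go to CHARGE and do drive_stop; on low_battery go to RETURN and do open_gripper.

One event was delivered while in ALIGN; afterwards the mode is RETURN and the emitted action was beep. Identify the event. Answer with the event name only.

try grasp_ok: (ALIGN, grasp_ok) → (RETURN, drive_fwd)
try obstacle: (ALIGN, obstacle) → (RETURN, beep)  ← matches
try low_battery: (ALIGN, low_battery) → (RETURN, open_gripper)
try bump: (ALIGN, bump) → (CHARGE, drive_stop)

obstacle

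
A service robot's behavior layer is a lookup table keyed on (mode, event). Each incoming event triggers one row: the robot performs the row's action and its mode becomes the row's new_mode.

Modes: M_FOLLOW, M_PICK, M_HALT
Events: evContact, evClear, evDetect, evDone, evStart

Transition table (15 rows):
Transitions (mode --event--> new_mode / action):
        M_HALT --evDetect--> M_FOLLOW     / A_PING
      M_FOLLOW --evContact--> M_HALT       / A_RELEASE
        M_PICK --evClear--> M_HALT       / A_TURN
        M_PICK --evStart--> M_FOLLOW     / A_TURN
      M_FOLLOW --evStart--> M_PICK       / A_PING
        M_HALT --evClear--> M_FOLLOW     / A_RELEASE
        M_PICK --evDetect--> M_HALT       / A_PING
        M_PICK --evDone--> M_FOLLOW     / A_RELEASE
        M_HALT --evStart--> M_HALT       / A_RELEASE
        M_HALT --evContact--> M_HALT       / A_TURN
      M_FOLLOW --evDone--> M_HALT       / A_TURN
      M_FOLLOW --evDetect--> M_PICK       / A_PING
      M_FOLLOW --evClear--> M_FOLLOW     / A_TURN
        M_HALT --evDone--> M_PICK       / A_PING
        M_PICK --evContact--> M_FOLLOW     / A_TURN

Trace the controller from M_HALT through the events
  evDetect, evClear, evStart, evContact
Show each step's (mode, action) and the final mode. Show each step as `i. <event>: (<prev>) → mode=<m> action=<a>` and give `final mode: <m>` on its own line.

final mode: M_FOLLOW

1. evDetect: (M_HALT) → mode=M_FOLLOW action=A_PING
2. evClear: (M_FOLLOW) → mode=M_FOLLOW action=A_TURN
3. evStart: (M_FOLLOW) → mode=M_PICK action=A_PING
4. evContact: (M_PICK) → mode=M_FOLLOW action=A_TURN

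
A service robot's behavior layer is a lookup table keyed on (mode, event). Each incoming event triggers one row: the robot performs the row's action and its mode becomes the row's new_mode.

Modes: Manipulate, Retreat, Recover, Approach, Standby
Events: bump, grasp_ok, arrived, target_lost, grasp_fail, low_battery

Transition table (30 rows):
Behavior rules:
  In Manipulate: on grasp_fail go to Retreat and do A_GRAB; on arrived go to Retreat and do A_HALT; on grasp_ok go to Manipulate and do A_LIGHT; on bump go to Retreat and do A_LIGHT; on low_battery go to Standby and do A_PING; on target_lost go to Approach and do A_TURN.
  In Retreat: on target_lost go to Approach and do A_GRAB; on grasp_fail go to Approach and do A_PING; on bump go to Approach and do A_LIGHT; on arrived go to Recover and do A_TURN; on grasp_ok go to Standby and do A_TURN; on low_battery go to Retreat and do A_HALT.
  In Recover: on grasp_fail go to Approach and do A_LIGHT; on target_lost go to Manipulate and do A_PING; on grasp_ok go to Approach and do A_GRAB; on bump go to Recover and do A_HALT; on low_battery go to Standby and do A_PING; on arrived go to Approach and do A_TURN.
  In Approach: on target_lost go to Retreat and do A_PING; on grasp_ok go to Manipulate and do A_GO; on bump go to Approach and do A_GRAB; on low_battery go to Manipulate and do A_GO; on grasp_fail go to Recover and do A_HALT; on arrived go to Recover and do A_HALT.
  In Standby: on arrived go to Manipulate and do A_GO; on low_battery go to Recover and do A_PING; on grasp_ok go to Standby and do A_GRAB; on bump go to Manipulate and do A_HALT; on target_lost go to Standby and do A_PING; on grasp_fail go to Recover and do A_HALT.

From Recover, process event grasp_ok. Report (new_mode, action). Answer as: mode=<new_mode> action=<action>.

mode=Approach action=A_GRAB

current mode = Recover; filter table to that mode:
  (Recover, grasp_fail) → (Approach, A_LIGHT)
  (Recover, target_lost) → (Manipulate, A_PING)
  (Recover, grasp_ok) → (Approach, A_GRAB)  ← event matches
  (Recover, bump) → (Recover, A_HALT)
  (Recover, low_battery) → (Standby, A_PING)
  (Recover, arrived) → (Approach, A_TURN)
event = grasp_ok selects (Approach, A_GRAB)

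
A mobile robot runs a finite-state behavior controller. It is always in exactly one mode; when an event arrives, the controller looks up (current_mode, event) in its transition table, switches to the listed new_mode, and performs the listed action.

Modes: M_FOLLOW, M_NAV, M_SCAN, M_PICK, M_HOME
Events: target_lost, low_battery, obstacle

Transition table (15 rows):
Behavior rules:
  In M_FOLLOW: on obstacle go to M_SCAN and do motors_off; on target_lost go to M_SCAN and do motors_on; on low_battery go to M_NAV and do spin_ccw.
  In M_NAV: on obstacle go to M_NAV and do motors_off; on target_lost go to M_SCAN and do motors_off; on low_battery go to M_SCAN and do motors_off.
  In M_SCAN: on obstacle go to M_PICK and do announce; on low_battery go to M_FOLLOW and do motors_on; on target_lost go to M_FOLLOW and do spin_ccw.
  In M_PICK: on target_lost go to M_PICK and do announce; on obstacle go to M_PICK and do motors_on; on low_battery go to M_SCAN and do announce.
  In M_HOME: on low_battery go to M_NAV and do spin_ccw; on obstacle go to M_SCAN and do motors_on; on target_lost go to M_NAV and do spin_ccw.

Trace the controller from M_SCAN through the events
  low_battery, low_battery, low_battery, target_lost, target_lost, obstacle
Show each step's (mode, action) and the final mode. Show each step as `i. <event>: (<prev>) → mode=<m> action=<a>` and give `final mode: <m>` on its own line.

1. low_battery: (M_SCAN) → mode=M_FOLLOW action=motors_on
2. low_battery: (M_FOLLOW) → mode=M_NAV action=spin_ccw
3. low_battery: (M_NAV) → mode=M_SCAN action=motors_off
4. target_lost: (M_SCAN) → mode=M_FOLLOW action=spin_ccw
5. target_lost: (M_FOLLOW) → mode=M_SCAN action=motors_on
6. obstacle: (M_SCAN) → mode=M_PICK action=announce

final mode: M_PICK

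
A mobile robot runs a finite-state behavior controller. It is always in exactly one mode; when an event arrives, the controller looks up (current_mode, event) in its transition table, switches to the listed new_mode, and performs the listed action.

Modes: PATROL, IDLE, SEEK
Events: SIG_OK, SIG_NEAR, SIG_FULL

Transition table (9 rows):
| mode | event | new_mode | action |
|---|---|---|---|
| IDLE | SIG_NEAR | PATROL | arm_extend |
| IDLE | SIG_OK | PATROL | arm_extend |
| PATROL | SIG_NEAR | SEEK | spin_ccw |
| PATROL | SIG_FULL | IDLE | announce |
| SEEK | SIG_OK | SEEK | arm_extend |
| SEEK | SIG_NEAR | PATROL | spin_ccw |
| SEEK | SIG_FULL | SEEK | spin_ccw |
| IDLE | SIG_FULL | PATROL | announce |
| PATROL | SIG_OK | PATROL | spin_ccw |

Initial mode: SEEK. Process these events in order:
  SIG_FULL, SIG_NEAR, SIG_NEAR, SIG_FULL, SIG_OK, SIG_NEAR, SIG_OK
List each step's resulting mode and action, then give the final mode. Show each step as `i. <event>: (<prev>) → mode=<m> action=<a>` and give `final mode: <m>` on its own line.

final mode: PATROL

1. SIG_FULL: (SEEK) → mode=SEEK action=spin_ccw
2. SIG_NEAR: (SEEK) → mode=PATROL action=spin_ccw
3. SIG_NEAR: (PATROL) → mode=SEEK action=spin_ccw
4. SIG_FULL: (SEEK) → mode=SEEK action=spin_ccw
5. SIG_OK: (SEEK) → mode=SEEK action=arm_extend
6. SIG_NEAR: (SEEK) → mode=PATROL action=spin_ccw
7. SIG_OK: (PATROL) → mode=PATROL action=spin_ccw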